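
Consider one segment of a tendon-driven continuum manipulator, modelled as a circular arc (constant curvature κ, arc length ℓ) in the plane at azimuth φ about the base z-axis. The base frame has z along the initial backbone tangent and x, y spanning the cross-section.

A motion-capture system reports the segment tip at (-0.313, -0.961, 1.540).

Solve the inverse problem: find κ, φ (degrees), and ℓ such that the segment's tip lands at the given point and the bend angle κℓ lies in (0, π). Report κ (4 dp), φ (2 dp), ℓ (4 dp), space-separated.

0.5957 251.96 1.9498

ρ = √(x²+y²) = √(-0.313² + -0.961²) = 1.01069
φ = atan2(y, x) mod 360° = atan2(-0.961, -0.313) = 251.9594°
|p|² = ρ² + z² = 1.01069² + 1.540² = 3.39309
κ = 2ρ / |p|² = 2×1.01069 / 3.39309 = 0.59573
θ = 2·atan2(ρ, z) = 2·atan2(1.01069, 1.540) = 1.16157 rad
ℓ = θ/κ = 1.16157/0.59573 = 1.94982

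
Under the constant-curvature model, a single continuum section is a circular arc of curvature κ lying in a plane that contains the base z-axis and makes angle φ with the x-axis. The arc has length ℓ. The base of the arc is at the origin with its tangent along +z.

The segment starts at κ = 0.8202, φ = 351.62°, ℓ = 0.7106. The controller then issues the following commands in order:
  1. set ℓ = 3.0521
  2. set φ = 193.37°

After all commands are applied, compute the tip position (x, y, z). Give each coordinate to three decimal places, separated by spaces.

-2.139 -0.508 0.726

initial: κ=0.8202, φ=351.62°, ℓ=0.7106
cmd 1: set ℓ=3.0521 → (κ,φ,ℓ)=(0.8202,351.62°,3.0521) → tip=(2.1749,-0.3204,0.7264)
cmd 2: set φ=193.37° → (κ,φ,ℓ)=(0.8202,193.37°,3.0521) → tip=(-2.1388,-0.5084,0.7264)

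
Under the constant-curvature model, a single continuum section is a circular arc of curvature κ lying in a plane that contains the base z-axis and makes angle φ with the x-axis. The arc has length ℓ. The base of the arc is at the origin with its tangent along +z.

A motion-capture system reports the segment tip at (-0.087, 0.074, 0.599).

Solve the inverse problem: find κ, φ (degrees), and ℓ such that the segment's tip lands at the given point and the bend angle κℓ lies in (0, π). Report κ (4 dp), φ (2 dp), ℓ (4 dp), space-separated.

ρ = √(x²+y²) = √(-0.087² + 0.074²) = 0.11421
φ = atan2(y, x) mod 360° = atan2(0.074, -0.087) = 139.6164°
|p|² = ρ² + z² = 0.11421² + 0.599² = 0.37185
κ = 2ρ / |p|² = 2×0.11421 / 0.37185 = 0.61431
θ = 2·atan2(ρ, z) = 2·atan2(0.11421, 0.599) = 0.37683 rad
ℓ = θ/κ = 0.37683/0.61431 = 0.61341

0.6143 139.62 0.6134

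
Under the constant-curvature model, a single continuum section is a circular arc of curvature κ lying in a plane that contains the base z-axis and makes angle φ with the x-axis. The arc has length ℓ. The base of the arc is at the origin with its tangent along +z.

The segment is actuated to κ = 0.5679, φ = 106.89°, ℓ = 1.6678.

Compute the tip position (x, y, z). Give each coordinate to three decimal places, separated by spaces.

θ = κ·ℓ = 0.5679 × 1.6678 = 0.94714 rad
ρ = (1 − cos θ)/κ = (1 − 0.58400)/0.5679 = 0.73252
z = sin θ / κ = 0.81175/0.5679 = 1.42939
x = ρ cos φ = 0.73252 × cos(106.89°) = -0.21282
y = ρ sin φ = 0.73252 × sin(106.89°) = 0.70092

-0.213 0.701 1.429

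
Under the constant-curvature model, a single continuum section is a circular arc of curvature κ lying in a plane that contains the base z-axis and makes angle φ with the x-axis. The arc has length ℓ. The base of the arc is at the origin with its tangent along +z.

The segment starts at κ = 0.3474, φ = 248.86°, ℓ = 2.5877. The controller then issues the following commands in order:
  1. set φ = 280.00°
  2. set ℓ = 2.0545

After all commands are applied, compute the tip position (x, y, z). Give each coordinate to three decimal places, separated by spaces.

0.122 -0.692 1.884

initial: κ=0.3474, φ=248.86°, ℓ=2.5877
cmd 1: set φ=280.00° → (κ,φ,ℓ)=(0.3474,280.00°,2.5877) → tip=(0.1887,-1.0704,2.2530)
cmd 2: set ℓ=2.0545 → (κ,φ,ℓ)=(0.3474,280.00°,2.0545) → tip=(0.1220,-0.6919,1.8845)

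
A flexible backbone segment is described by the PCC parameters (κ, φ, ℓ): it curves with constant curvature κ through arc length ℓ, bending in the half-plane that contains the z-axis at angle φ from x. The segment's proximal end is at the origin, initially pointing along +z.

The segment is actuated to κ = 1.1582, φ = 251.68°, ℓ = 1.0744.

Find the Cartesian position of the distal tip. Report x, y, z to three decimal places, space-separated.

θ = κ·ℓ = 1.1582 × 1.0744 = 1.24437 rad
ρ = (1 − cos θ)/κ = (1 − 0.32066)/1.1582 = 0.58655
z = sin θ / κ = 0.94719/1.1582 = 0.81782
x = ρ cos φ = 0.58655 × cos(251.68°) = -0.18437
y = ρ sin φ = 0.58655 × sin(251.68°) = -0.55682

-0.184 -0.557 0.818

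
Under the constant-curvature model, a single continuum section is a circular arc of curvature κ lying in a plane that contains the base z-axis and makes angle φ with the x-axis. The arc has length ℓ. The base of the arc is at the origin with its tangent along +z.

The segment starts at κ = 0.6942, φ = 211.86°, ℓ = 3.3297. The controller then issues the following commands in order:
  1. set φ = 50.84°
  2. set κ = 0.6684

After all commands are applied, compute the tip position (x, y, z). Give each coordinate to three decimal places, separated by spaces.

1.520 1.867 1.187

initial: κ=0.6942, φ=211.86°, ℓ=3.3297
cmd 1: set φ=50.84° → (κ,φ,ℓ)=(0.6942,50.84°,3.3297) → tip=(1.5235,1.8707,1.0631)
cmd 2: set κ=0.6684 → (κ,φ,ℓ)=(0.6684,50.84°,3.3297) → tip=(1.5201,1.8665,1.1867)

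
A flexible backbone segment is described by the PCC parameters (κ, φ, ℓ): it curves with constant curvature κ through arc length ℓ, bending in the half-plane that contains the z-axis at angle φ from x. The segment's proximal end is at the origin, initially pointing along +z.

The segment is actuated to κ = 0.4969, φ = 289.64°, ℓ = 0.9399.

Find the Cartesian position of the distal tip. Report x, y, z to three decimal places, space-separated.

0.072 -0.203 0.906

θ = κ·ℓ = 0.4969 × 0.9399 = 0.46704 rad
ρ = (1 − cos θ)/κ = (1 − 0.89291)/0.4969 = 0.21552
z = sin θ / κ = 0.45024/0.4969 = 0.90610
x = ρ cos φ = 0.21552 × cos(289.64°) = 0.07244
y = ρ sin φ = 0.21552 × sin(289.64°) = -0.20298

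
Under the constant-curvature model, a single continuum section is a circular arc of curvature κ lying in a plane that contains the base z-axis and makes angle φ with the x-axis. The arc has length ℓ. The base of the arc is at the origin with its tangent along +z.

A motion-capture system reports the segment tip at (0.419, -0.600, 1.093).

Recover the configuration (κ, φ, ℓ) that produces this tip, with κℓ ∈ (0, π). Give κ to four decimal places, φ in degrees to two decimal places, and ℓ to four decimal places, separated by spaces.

0.8459 304.93 1.3949

ρ = √(x²+y²) = √(0.419² + -0.600²) = 0.73182
φ = atan2(y, x) mod 360° = atan2(-0.600, 0.419) = 304.9279°
|p|² = ρ² + z² = 0.73182² + 1.093² = 1.73021
κ = 2ρ / |p|² = 2×0.73182 / 1.73021 = 0.84593
θ = 2·atan2(ρ, z) = 2·atan2(0.73182, 1.093) = 1.17999 rad
ℓ = θ/κ = 1.17999/0.84593 = 1.39490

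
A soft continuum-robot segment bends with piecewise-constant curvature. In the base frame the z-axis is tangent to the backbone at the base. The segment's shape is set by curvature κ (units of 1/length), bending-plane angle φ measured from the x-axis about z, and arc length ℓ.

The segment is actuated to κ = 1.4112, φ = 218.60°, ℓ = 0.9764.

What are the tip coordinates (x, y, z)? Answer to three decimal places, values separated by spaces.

-0.448 -0.357 0.695

θ = κ·ℓ = 1.4112 × 0.9764 = 1.37790 rad
ρ = (1 − cos θ)/κ = (1 − 0.19171)/1.4112 = 0.57277
z = sin θ / κ = 0.98145/1.4112 = 0.69547
x = ρ cos φ = 0.57277 × cos(218.60°) = -0.44763
y = ρ sin φ = 0.57277 × sin(218.60°) = -0.35734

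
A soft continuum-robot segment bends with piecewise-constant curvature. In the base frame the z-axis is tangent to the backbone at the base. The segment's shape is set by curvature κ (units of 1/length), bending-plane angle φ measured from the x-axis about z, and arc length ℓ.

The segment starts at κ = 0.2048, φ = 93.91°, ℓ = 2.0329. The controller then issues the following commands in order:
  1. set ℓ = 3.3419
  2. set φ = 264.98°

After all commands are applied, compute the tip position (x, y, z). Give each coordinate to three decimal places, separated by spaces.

initial: κ=0.2048, φ=93.91°, ℓ=2.0329
cmd 1: set ℓ=3.3419 → (κ,φ,ℓ)=(0.2048,93.91°,3.3419) → tip=(-0.0750,1.0971,3.0870)
cmd 2: set φ=264.98° → (κ,φ,ℓ)=(0.2048,264.98°,3.3419) → tip=(-0.0962,-1.0955,3.0870)

-0.096 -1.095 3.087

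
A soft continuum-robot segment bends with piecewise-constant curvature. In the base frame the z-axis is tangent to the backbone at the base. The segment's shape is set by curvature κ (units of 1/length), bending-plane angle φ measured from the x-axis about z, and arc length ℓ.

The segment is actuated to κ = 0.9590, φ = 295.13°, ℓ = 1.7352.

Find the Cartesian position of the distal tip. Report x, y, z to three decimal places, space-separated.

0.484 -1.032 1.038

θ = κ·ℓ = 0.9590 × 1.7352 = 1.66406 rad
ρ = (1 − cos θ)/κ = (1 − -0.09313)/0.9590 = 1.13986
z = sin θ / κ = 0.99565/0.9590 = 1.03822
x = ρ cos φ = 1.13986 × cos(295.13°) = 0.48407
y = ρ sin φ = 1.13986 × sin(295.13°) = -1.03197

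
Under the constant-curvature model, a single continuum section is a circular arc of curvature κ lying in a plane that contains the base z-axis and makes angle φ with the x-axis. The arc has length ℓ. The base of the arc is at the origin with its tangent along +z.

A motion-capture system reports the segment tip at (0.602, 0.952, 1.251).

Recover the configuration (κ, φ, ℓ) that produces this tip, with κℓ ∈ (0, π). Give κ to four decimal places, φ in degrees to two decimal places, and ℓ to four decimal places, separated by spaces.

ρ = √(x²+y²) = √(0.602² + 0.952²) = 1.12637
φ = atan2(y, x) mod 360° = atan2(0.952, 0.602) = 57.6927°
|p|² = ρ² + z² = 1.12637² + 1.251² = 2.83371
κ = 2ρ / |p|² = 2×1.12637 / 2.83371 = 0.79498
θ = 2·atan2(ρ, z) = 2·atan2(1.12637, 1.251) = 1.46604 rad
ℓ = θ/κ = 1.46604/0.79498 = 1.84413

0.7950 57.69 1.8441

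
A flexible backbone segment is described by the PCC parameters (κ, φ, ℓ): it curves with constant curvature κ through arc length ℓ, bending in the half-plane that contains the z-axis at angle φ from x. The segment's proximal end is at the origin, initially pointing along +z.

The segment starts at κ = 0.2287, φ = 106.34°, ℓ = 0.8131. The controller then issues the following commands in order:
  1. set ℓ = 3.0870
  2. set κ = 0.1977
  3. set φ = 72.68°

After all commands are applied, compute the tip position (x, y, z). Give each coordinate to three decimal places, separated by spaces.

initial: κ=0.2287, φ=106.34°, ℓ=0.8131
cmd 1: set ℓ=3.0870 → (κ,φ,ℓ)=(0.2287,106.34°,3.0870) → tip=(-0.2941,1.0030,2.8369)
cmd 2: set κ=0.1977 → (κ,φ,ℓ)=(0.1977,106.34°,3.0870) → tip=(-0.2569,0.8762,2.8989)
cmd 3: set φ=72.68° → (κ,φ,ℓ)=(0.1977,72.68°,3.0870) → tip=(0.2718,0.8717,2.8989)

0.272 0.872 2.899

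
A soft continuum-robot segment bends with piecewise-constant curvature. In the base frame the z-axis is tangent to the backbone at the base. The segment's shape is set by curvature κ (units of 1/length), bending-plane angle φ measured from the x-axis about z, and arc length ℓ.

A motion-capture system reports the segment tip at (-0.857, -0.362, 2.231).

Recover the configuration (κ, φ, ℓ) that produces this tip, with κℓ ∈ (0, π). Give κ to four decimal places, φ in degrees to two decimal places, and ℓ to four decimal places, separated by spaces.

0.3184 202.90 2.4812

ρ = √(x²+y²) = √(-0.857² + -0.362²) = 0.93032
φ = atan2(y, x) mod 360° = atan2(-0.362, -0.857) = 202.8994°
|p|² = ρ² + z² = 0.93032² + 2.231² = 5.84285
κ = 2ρ / |p|² = 2×0.93032 / 5.84285 = 0.31845
θ = 2·atan2(ρ, z) = 2·atan2(0.93032, 2.231) = 0.79014 rad
ℓ = θ/κ = 0.79014/0.31845 = 2.48124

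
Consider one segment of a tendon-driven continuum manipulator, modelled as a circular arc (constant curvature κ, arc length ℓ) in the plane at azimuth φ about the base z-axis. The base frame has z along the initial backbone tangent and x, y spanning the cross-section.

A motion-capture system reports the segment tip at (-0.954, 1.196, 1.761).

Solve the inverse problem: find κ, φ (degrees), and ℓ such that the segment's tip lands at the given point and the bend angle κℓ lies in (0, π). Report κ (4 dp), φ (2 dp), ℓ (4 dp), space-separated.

ρ = √(x²+y²) = √(-0.954² + 1.196²) = 1.52988
φ = atan2(y, x) mod 360° = atan2(1.196, -0.954) = 128.5779°
|p|² = ρ² + z² = 1.52988² + 1.761² = 5.44165
κ = 2ρ / |p|² = 2×1.52988 / 5.44165 = 0.56228
θ = 2·atan2(ρ, z) = 2·atan2(1.52988, 1.761) = 1.43057 rad
ℓ = θ/κ = 1.43057/0.56228 = 2.54420

0.5623 128.58 2.5442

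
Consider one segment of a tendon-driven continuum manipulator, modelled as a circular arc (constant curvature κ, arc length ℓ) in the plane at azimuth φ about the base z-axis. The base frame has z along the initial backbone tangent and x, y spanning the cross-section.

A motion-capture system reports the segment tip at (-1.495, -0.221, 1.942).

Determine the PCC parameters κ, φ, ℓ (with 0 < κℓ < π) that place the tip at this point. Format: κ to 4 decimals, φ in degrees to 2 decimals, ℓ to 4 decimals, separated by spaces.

0.4992 188.41 2.6497

ρ = √(x²+y²) = √(-1.495² + -0.221²) = 1.51125
φ = atan2(y, x) mod 360° = atan2(-0.221, -1.495) = 188.4089°
|p|² = ρ² + z² = 1.51125² + 1.942² = 6.05523
κ = 2ρ / |p|² = 2×1.51125 / 6.05523 = 0.49915
θ = 2·atan2(ρ, z) = 2·atan2(1.51125, 1.942) = 1.32260 rad
ℓ = θ/κ = 1.32260/0.49915 = 2.64968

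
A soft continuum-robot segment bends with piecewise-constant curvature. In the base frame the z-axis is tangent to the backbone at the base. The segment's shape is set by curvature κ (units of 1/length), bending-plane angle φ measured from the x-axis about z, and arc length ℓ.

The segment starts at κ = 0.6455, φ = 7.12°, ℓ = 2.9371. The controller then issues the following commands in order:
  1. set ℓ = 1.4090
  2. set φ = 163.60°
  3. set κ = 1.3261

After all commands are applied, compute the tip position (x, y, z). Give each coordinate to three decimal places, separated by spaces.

initial: κ=0.6455, φ=7.12°, ℓ=2.9371
cmd 1: set ℓ=1.4090 → (κ,φ,ℓ)=(0.6455,7.12°,1.4090) → tip=(0.5932,0.0741,1.2226)
cmd 2: set φ=163.60° → (κ,φ,ℓ)=(0.6455,163.60°,1.4090) → tip=(-0.5735,0.1688,1.2226)
cmd 3: set κ=1.3261 → (κ,φ,ℓ)=(1.3261,163.60°,1.4090) → tip=(-0.9356,0.2754,0.7209)

-0.936 0.275 0.721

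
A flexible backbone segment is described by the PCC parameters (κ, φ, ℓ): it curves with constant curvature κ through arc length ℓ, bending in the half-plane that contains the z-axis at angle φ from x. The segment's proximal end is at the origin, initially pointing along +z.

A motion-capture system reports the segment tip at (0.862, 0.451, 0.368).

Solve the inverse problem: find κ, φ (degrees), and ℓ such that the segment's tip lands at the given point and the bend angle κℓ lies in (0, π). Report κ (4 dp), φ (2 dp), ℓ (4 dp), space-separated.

ρ = √(x²+y²) = √(0.862² + 0.451²) = 0.97285
φ = atan2(y, x) mod 360° = atan2(0.451, 0.862) = 27.6186°
|p|² = ρ² + z² = 0.97285² + 0.368² = 1.08187
κ = 2ρ / |p|² = 2×0.97285 / 1.08187 = 1.79847
θ = 2·atan2(ρ, z) = 2·atan2(0.97285, 0.368) = 2.41833 rad
ℓ = θ/κ = 2.41833/1.79847 = 1.34466

1.7985 27.62 1.3447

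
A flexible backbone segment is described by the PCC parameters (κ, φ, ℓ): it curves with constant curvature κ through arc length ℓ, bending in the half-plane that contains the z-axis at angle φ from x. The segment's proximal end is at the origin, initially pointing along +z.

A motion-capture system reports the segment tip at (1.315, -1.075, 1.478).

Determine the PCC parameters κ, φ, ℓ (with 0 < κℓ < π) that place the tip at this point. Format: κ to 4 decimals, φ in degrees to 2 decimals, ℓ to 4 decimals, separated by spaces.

0.6701 320.73 2.5510

ρ = √(x²+y²) = √(1.315² + -1.075²) = 1.69848
φ = atan2(y, x) mod 360° = atan2(-1.075, 1.315) = 320.7343°
|p|² = ρ² + z² = 1.69848² + 1.478² = 5.06933
κ = 2ρ / |p|² = 2×1.69848 / 5.06933 = 0.67010
θ = 2·atan2(ρ, z) = 2·atan2(1.69848, 1.478) = 1.70940 rad
ℓ = θ/κ = 1.70940/0.67010 = 2.55095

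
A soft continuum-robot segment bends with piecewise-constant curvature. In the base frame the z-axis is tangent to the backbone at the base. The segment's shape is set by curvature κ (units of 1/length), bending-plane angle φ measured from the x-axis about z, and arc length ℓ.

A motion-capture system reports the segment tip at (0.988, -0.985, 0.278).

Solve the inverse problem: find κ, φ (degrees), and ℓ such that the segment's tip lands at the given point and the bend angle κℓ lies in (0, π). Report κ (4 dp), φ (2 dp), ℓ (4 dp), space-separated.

ρ = √(x²+y²) = √(0.988² + -0.985²) = 1.39512
φ = atan2(y, x) mod 360° = atan2(-0.985, 0.988) = 315.0871°
|p|² = ρ² + z² = 1.39512² + 0.278² = 2.02365
κ = 2ρ / |p|² = 2×1.39512 / 2.02365 = 1.37882
θ = 2·atan2(ρ, z) = 2·atan2(1.39512, 0.278) = 2.74821 rad
ℓ = θ/κ = 2.74821/1.37882 = 1.99317

1.3788 315.09 1.9932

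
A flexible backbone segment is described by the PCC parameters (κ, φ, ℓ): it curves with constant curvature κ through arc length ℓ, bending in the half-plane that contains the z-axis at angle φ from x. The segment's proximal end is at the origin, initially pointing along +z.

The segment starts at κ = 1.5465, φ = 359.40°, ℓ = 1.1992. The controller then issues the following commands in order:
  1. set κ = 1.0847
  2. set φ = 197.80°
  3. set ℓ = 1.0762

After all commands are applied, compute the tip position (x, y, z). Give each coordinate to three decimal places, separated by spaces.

initial: κ=1.5465, φ=359.40°, ℓ=1.1992
cmd 1: set κ=1.0847 → (κ,φ,ℓ)=(1.0847,359.40°,1.1992) → tip=(0.6760,-0.0071,0.8885)
cmd 2: set φ=197.80° → (κ,φ,ℓ)=(1.0847,197.80°,1.1992) → tip=(-0.6436,-0.2066,0.8885)
cmd 3: set ℓ=1.0762 → (κ,φ,ℓ)=(1.0847,197.80°,1.0762) → tip=(-0.5332,-0.1712,0.8479)

-0.533 -0.171 0.848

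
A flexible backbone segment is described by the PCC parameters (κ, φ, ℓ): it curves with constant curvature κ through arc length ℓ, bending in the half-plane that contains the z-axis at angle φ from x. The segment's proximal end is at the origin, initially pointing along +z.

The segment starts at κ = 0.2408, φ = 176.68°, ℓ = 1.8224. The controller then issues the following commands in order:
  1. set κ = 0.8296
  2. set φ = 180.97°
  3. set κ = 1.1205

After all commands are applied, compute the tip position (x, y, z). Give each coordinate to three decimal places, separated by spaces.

-1.297 -0.022 0.795

initial: κ=0.2408, φ=176.68°, ℓ=1.8224
cmd 1: set κ=0.8296 → (κ,φ,ℓ)=(0.8296,176.68°,1.8224) → tip=(-1.1325,0.0657,1.2033)
cmd 2: set φ=180.97° → (κ,φ,ℓ)=(0.8296,180.97°,1.8224) → tip=(-1.1342,-0.0192,1.2033)
cmd 3: set κ=1.1205 → (κ,φ,ℓ)=(1.1205,180.97°,1.8224) → tip=(-1.2974,-0.0220,0.7952)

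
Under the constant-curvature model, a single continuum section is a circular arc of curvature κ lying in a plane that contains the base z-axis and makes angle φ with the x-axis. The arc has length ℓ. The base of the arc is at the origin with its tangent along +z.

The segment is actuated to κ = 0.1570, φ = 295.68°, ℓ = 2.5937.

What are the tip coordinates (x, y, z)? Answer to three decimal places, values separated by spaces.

θ = κ·ℓ = 0.1570 × 2.5937 = 0.40721 rad
ρ = (1 − cos θ)/κ = (1 − 0.91823)/0.1570 = 0.52083
z = sin θ / κ = 0.39605/0.1570 = 2.52261
x = ρ cos φ = 0.52083 × cos(295.68°) = 0.22570
y = ρ sin φ = 0.52083 × sin(295.68°) = -0.46939

0.226 -0.469 2.523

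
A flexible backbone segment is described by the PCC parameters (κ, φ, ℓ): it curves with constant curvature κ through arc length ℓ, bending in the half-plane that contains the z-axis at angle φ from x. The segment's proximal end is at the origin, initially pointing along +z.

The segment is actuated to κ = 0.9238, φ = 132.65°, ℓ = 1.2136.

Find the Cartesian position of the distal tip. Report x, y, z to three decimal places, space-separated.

-0.415 0.450 0.975

θ = κ·ℓ = 0.9238 × 1.2136 = 1.12112 rad
ρ = (1 − cos θ)/κ = (1 − 0.43467)/0.9238 = 0.61196
z = sin θ / κ = 0.90059/0.9238 = 0.97487
x = ρ cos φ = 0.61196 × cos(132.65°) = -0.41461
y = ρ sin φ = 0.61196 × sin(132.65°) = 0.45010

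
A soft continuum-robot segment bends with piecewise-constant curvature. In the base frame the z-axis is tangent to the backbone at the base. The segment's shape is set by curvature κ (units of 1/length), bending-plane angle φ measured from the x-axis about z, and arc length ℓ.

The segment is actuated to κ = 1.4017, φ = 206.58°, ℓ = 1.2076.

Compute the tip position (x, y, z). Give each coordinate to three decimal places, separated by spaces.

-0.716 -0.358 0.708

θ = κ·ℓ = 1.4017 × 1.2076 = 1.69269 rad
ρ = (1 − cos θ)/κ = (1 − -0.12159)/1.4017 = 0.80017
z = sin θ / κ = 0.99258/1.4017 = 0.70813
x = ρ cos φ = 0.80017 × cos(206.58°) = -0.71560
y = ρ sin φ = 0.80017 × sin(206.58°) = -0.35803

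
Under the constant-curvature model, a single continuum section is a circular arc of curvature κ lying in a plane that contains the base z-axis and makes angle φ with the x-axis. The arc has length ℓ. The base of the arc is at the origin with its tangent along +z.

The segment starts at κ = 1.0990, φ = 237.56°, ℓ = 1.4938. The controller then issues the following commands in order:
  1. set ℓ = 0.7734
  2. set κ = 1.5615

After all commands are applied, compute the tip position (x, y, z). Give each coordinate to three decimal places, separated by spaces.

-0.222 -0.348 0.599

initial: κ=1.0990, φ=237.56°, ℓ=1.4938
cmd 1: set ℓ=0.7734 → (κ,φ,ℓ)=(1.0990,237.56°,0.7734) → tip=(-0.1659,-0.2611,0.6836)
cmd 2: set κ=1.5615 → (κ,φ,ℓ)=(1.5615,237.56°,0.7734) → tip=(-0.2215,-0.3485,0.5986)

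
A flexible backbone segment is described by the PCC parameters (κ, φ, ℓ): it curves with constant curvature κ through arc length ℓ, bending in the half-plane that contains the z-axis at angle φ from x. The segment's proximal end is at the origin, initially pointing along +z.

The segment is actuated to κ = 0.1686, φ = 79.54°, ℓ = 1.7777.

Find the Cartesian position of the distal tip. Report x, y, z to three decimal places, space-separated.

θ = κ·ℓ = 0.1686 × 1.7777 = 0.29972 rad
ρ = (1 − cos θ)/κ = (1 − 0.95542)/0.1686 = 0.26442
z = sin θ / κ = 0.29525/0.1686 = 1.75120
x = ρ cos φ = 0.26442 × cos(79.54°) = 0.04800
y = ρ sin φ = 0.26442 × sin(79.54°) = 0.26002

0.048 0.260 1.751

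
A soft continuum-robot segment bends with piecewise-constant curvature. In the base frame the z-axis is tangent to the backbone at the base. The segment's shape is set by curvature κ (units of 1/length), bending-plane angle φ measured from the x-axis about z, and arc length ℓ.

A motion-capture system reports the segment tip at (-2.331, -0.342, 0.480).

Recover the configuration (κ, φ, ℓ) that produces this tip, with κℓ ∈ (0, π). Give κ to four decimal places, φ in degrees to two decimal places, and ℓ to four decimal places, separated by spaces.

0.8151 188.35 3.3612

ρ = √(x²+y²) = √(-2.331² + -0.342²) = 2.35596
φ = atan2(y, x) mod 360° = atan2(-0.342, -2.331) = 188.3468°
|p|² = ρ² + z² = 2.35596² + 0.480² = 5.78093
κ = 2ρ / |p|² = 2×2.35596 / 5.78093 = 0.81508
θ = 2·atan2(ρ, z) = 2·atan2(2.35596, 0.480) = 2.73962 rad
ℓ = θ/κ = 2.73962/0.81508 = 3.36117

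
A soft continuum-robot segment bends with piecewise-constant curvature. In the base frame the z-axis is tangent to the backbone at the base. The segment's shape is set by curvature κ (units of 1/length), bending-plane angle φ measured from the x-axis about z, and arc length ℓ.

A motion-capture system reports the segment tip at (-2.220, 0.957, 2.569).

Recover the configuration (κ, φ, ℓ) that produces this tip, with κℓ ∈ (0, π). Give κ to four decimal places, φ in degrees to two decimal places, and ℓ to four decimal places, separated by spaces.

ρ = √(x²+y²) = √(-2.220² + 0.957²) = 2.41749
φ = atan2(y, x) mod 360° = atan2(0.957, -2.220) = 156.6800°
|p|² = ρ² + z² = 2.41749² + 2.569² = 12.44401
κ = 2ρ / |p|² = 2×2.41749 / 12.44401 = 0.38854
θ = 2·atan2(ρ, z) = 2·atan2(2.41749, 2.569) = 1.51005 rad
ℓ = θ/κ = 1.51005/0.38854 = 3.88648

0.3885 156.68 3.8865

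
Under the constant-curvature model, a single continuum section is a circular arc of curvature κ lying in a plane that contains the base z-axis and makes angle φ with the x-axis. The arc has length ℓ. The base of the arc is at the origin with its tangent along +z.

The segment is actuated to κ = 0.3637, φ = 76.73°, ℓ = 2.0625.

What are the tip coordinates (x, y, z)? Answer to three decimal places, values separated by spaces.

θ = κ·ℓ = 0.3637 × 2.0625 = 0.75013 rad
ρ = (1 − cos θ)/κ = (1 − 0.73160)/0.3637 = 0.73797
z = sin θ / κ = 0.68173/0.3637 = 1.87444
x = ρ cos φ = 0.73797 × cos(76.73°) = 0.16939
y = ρ sin φ = 0.73797 × sin(76.73°) = 0.71827

0.169 0.718 1.874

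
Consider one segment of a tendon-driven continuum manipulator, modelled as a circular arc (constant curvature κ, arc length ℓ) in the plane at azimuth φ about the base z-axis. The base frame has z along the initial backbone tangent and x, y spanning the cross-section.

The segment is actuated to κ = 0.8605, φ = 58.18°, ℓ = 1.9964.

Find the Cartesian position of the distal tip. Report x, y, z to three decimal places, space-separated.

0.703 1.132 1.150

θ = κ·ℓ = 0.8605 × 1.9964 = 1.71790 rad
ρ = (1 − cos θ)/κ = (1 − -0.14658)/0.8605 = 1.33245
z = sin θ / κ = 0.98920/0.8605 = 1.14956
x = ρ cos φ = 1.33245 × cos(58.18°) = 0.70254
y = ρ sin φ = 1.33245 × sin(58.18°) = 1.13220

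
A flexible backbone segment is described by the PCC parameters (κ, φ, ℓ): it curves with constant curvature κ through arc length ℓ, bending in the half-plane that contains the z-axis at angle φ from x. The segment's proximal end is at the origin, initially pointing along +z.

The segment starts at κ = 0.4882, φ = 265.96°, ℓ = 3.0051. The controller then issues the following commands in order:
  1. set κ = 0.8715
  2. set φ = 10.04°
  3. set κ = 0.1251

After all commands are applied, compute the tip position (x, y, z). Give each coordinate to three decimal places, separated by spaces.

initial: κ=0.4882, φ=265.96°, ℓ=3.0051
cmd 1: set κ=0.8715 → (κ,φ,ℓ)=(0.8715,265.96°,3.0051) → tip=(-0.1509,-2.1364,0.5728)
cmd 2: set φ=10.04° → (κ,φ,ℓ)=(0.8715,10.04°,3.0051) → tip=(2.1089,0.3734,0.5728)
cmd 3: set κ=0.1251 → (κ,φ,ℓ)=(0.1251,10.04°,3.0051) → tip=(0.5497,0.0973,2.9348)

0.550 0.097 2.935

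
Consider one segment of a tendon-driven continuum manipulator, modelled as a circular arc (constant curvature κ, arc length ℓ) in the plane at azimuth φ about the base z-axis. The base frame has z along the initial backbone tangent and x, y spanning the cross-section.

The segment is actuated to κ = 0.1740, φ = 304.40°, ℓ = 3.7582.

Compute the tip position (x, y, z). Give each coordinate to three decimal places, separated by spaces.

0.670 -0.978 3.496

θ = κ·ℓ = 0.1740 × 3.7582 = 0.65393 rad
ρ = (1 − cos θ)/κ = (1 − 0.79370)/0.1740 = 1.18563
z = sin θ / κ = 0.60831/0.1740 = 3.49602
x = ρ cos φ = 1.18563 × cos(304.40°) = 0.66984
y = ρ sin φ = 1.18563 × sin(304.40°) = -0.97828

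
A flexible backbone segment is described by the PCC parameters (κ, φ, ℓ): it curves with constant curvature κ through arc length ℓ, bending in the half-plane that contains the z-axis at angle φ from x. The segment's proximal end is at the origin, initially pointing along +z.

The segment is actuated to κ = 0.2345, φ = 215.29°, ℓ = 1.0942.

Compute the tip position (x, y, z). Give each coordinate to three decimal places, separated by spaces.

θ = κ·ℓ = 0.2345 × 1.0942 = 0.25659 rad
ρ = (1 − cos θ)/κ = (1 − 0.96726)/0.2345 = 0.13961
z = sin θ / κ = 0.25378/0.2345 = 1.08223
x = ρ cos φ = 0.13961 × cos(215.29°) = -0.11396
y = ρ sin φ = 0.13961 × sin(215.29°) = -0.08066

-0.114 -0.081 1.082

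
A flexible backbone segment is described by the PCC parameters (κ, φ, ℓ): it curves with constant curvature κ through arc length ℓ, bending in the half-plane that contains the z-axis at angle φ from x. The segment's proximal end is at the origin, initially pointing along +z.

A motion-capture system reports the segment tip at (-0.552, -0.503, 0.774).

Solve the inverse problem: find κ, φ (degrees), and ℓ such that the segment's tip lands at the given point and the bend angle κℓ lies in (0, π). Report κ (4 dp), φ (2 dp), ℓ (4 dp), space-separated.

1.2912 222.34 1.1889

ρ = √(x²+y²) = √(-0.552² + -0.503²) = 0.74680
φ = atan2(y, x) mod 360° = atan2(-0.503, -0.552) = 222.3408°
|p|² = ρ² + z² = 0.74680² + 0.774² = 1.15679
κ = 2ρ / |p|² = 2×0.74680 / 1.15679 = 1.29116
θ = 2·atan2(ρ, z) = 2·atan2(0.74680, 0.774) = 1.53503 rad
ℓ = θ/κ = 1.53503/1.29116 = 1.18887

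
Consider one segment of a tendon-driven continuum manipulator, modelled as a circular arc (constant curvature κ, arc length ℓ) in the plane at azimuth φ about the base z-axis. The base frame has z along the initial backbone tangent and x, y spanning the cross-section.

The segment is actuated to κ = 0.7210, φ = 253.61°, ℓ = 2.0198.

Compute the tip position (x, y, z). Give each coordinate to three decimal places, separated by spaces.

-0.347 -1.179 1.378

θ = κ·ℓ = 0.7210 × 2.0198 = 1.45628 rad
ρ = (1 − cos θ)/κ = (1 − 0.11427)/0.7210 = 1.22847
z = sin θ / κ = 0.99345/0.7210 = 1.37788
x = ρ cos φ = 1.22847 × cos(253.61°) = -0.34664
y = ρ sin φ = 1.22847 × sin(253.61°) = -1.17855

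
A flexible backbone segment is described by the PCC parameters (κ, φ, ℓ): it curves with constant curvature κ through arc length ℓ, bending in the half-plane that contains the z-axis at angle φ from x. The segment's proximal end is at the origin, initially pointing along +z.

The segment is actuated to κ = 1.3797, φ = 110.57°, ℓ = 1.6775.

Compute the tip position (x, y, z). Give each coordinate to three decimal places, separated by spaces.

-0.427 1.138 0.533

θ = κ·ℓ = 1.3797 × 1.6775 = 2.31445 rad
ρ = (1 − cos θ)/κ = (1 − -0.67698)/1.3797 = 1.21547
z = sin θ / κ = 0.73600/1.3797 = 0.53345
x = ρ cos φ = 1.21547 × cos(110.57°) = -0.42706
y = ρ sin φ = 1.21547 × sin(110.57°) = 1.13797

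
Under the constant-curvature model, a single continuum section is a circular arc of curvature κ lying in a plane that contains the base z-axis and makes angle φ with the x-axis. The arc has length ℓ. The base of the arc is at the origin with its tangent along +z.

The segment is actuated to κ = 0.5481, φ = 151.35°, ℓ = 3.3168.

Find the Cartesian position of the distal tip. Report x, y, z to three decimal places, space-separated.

θ = κ·ℓ = 0.5481 × 3.3168 = 1.81794 rad
ρ = (1 − cos θ)/κ = (1 − -0.24463)/0.5481 = 2.27081
z = sin θ / κ = 0.96962/0.5481 = 1.76905
x = ρ cos φ = 2.27081 × cos(151.35°) = -1.99279
y = ρ sin φ = 2.27081 × sin(151.35°) = 1.08876

-1.993 1.089 1.769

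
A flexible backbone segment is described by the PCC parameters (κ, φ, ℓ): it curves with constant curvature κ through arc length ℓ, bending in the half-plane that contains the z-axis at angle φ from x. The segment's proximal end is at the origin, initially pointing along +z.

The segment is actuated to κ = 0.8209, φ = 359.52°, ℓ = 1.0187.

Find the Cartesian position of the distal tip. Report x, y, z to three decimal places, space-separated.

0.402 -0.003 0.904

θ = κ·ℓ = 0.8209 × 1.0187 = 0.83625 rad
ρ = (1 − cos θ)/κ = (1 − 0.67025)/0.8209 = 0.40169
z = sin θ / κ = 0.74214/0.8209 = 0.90405
x = ρ cos φ = 0.40169 × cos(359.52°) = 0.40168
y = ρ sin φ = 0.40169 × sin(359.52°) = -0.00337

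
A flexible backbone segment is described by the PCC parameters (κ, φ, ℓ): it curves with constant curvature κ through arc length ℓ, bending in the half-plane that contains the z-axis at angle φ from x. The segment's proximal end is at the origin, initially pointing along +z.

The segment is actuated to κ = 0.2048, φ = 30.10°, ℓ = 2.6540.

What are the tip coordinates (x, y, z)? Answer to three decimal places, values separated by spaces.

0.609 0.353 2.525

θ = κ·ℓ = 0.2048 × 2.6540 = 0.54354 rad
ρ = (1 − cos θ)/κ = (1 − 0.85588)/0.2048 = 0.70369
z = sin θ / κ = 0.51717/0.2048 = 2.52524
x = ρ cos φ = 0.70369 × cos(30.10°) = 0.60880
y = ρ sin φ = 0.70369 × sin(30.10°) = 0.35291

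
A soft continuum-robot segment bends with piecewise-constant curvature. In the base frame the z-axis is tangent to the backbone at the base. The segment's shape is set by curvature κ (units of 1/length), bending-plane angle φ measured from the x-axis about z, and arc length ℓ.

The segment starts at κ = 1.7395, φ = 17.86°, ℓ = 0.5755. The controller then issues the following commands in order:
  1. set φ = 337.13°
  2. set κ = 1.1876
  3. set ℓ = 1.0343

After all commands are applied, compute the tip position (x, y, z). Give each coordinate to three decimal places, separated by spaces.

0.515 -0.217 0.793

initial: κ=1.7395, φ=17.86°, ℓ=0.5755
cmd 1: set φ=337.13° → (κ,φ,ℓ)=(1.7395,337.13°,0.5755) → tip=(0.2440,-0.1029,0.4841)
cmd 2: set κ=1.1876 → (κ,φ,ℓ)=(1.1876,337.13°,0.5755) → tip=(0.1743,-0.0735,0.5317)
cmd 3: set ℓ=1.0343 → (κ,φ,ℓ)=(1.1876,337.13°,1.0343) → tip=(0.5153,-0.2174,0.7931)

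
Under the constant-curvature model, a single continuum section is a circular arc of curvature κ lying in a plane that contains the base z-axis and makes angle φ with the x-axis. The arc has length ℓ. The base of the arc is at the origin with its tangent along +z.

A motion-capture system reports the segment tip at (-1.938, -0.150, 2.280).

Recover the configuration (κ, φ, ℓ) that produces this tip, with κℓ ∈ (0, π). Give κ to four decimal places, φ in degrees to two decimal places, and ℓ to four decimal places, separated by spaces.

ρ = √(x²+y²) = √(-1.938² + -0.150²) = 1.94380
φ = atan2(y, x) mod 360° = atan2(-0.150, -1.938) = 184.4258°
|p|² = ρ² + z² = 1.94380² + 2.280² = 8.97674
κ = 2ρ / |p|² = 2×1.94380 / 8.97674 = 0.43307
θ = 2·atan2(ρ, z) = 2·atan2(1.94380, 2.280) = 1.41194 rad
ℓ = θ/κ = 1.41194/0.43307 = 3.26027

0.4331 184.43 3.2603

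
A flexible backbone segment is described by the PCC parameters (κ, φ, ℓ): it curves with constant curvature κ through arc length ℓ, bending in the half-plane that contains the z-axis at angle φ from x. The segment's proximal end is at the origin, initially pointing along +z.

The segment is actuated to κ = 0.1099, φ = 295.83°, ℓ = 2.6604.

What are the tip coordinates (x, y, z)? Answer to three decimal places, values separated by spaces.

0.168 -0.348 2.623

θ = κ·ℓ = 0.1099 × 2.6604 = 0.29238 rad
ρ = (1 − cos θ)/κ = (1 − 0.95756)/0.1099 = 0.38616
z = sin θ / κ = 0.28823/0.1099 = 2.62266
x = ρ cos φ = 0.38616 × cos(295.83°) = 0.16825
y = ρ sin φ = 0.38616 × sin(295.83°) = -0.34758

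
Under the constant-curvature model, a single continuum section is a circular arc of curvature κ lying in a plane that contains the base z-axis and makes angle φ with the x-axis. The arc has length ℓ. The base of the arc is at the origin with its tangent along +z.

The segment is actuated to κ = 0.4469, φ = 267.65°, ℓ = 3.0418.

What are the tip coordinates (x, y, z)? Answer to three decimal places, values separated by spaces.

θ = κ·ℓ = 0.4469 × 3.0418 = 1.35938 rad
ρ = (1 − cos θ)/κ = (1 − 0.20984)/0.4469 = 1.76808
z = sin θ / κ = 0.97773/0.4469 = 2.18782
x = ρ cos φ = 1.76808 × cos(267.65°) = -0.07250
y = ρ sin φ = 1.76808 × sin(267.65°) = -1.76659

-0.072 -1.767 2.188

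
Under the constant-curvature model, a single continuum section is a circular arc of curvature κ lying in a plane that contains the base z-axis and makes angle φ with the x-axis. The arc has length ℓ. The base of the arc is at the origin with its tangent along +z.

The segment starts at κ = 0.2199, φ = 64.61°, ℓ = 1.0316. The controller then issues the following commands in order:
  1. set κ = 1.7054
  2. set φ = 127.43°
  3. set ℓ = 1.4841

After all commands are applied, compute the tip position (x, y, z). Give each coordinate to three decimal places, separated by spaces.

initial: κ=0.2199, φ=64.61°, ℓ=1.0316
cmd 1: set κ=1.7054 → (κ,φ,ℓ)=(1.7054,64.61°,1.0316) → tip=(0.2985,0.6290,0.5760)
cmd 2: set φ=127.43° → (κ,φ,ℓ)=(1.7054,127.43°,1.0316) → tip=(-0.4232,0.5529,0.5760)
cmd 3: set ℓ=1.4841 → (κ,φ,ℓ)=(1.7054,127.43°,1.4841) → tip=(-0.6484,0.8471,0.3362)

-0.648 0.847 0.336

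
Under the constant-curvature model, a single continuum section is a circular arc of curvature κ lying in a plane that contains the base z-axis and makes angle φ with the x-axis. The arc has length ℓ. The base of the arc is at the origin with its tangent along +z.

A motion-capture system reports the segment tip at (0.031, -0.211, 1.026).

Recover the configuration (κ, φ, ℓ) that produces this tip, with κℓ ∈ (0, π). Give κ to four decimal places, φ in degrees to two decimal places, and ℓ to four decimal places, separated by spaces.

ρ = √(x²+y²) = √(0.031² + -0.211²) = 0.21327
φ = atan2(y, x) mod 360° = atan2(-0.211, 0.031) = 278.3581°
|p|² = ρ² + z² = 0.21327² + 1.026² = 1.09816
κ = 2ρ / |p|² = 2×0.21327 / 1.09816 = 0.38841
θ = 2·atan2(ρ, z) = 2·atan2(0.21327, 1.026) = 0.40988 rad
ℓ = θ/κ = 0.40988/0.38841 = 1.05530

0.3884 278.36 1.0553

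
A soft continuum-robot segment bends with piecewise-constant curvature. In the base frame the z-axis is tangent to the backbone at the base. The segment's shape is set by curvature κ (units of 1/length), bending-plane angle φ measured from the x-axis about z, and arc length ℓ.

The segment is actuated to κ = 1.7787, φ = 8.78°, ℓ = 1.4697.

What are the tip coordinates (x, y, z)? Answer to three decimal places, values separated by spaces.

θ = κ·ℓ = 1.7787 × 1.4697 = 2.61416 rad
ρ = (1 − cos θ)/κ = (1 − -0.86410)/1.7787 = 1.04801
z = sin θ / κ = 0.50332/1.7787 = 0.28297
x = ρ cos φ = 1.04801 × cos(8.78°) = 1.03573
y = ρ sin φ = 1.04801 × sin(8.78°) = 0.15997

1.036 0.160 0.283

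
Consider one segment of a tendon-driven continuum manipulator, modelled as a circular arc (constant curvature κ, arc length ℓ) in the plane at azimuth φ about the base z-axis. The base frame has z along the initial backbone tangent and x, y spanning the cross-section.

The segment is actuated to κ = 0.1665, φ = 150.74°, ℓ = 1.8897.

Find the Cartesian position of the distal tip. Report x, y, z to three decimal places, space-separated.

θ = κ·ℓ = 0.1665 × 1.8897 = 0.31464 rad
ρ = (1 − cos θ)/κ = (1 − 0.95091)/0.1665 = 0.29484
z = sin θ / κ = 0.30947/0.1665 = 1.85868
x = ρ cos φ = 0.29484 × cos(150.74°) = -0.25722
y = ρ sin φ = 0.29484 × sin(150.74°) = 0.14411

-0.257 0.144 1.859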